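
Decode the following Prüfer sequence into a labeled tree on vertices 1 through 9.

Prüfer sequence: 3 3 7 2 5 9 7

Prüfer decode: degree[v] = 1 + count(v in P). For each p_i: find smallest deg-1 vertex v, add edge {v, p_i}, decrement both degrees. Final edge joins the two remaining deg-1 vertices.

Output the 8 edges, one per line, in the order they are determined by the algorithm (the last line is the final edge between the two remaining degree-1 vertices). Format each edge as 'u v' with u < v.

Answer: 1 3
3 4
3 7
2 6
2 5
5 9
7 8
7 9

Derivation:
Initial degrees: {1:1, 2:2, 3:3, 4:1, 5:2, 6:1, 7:3, 8:1, 9:2}
Step 1: smallest deg-1 vertex = 1, p_1 = 3. Add edge {1,3}. Now deg[1]=0, deg[3]=2.
Step 2: smallest deg-1 vertex = 4, p_2 = 3. Add edge {3,4}. Now deg[4]=0, deg[3]=1.
Step 3: smallest deg-1 vertex = 3, p_3 = 7. Add edge {3,7}. Now deg[3]=0, deg[7]=2.
Step 4: smallest deg-1 vertex = 6, p_4 = 2. Add edge {2,6}. Now deg[6]=0, deg[2]=1.
Step 5: smallest deg-1 vertex = 2, p_5 = 5. Add edge {2,5}. Now deg[2]=0, deg[5]=1.
Step 6: smallest deg-1 vertex = 5, p_6 = 9. Add edge {5,9}. Now deg[5]=0, deg[9]=1.
Step 7: smallest deg-1 vertex = 8, p_7 = 7. Add edge {7,8}. Now deg[8]=0, deg[7]=1.
Final: two remaining deg-1 vertices are 7, 9. Add edge {7,9}.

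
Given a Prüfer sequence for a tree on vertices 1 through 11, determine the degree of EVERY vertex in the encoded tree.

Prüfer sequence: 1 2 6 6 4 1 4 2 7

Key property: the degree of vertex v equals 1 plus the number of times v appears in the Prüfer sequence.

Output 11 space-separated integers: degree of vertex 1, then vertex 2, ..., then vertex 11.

p_1 = 1: count[1] becomes 1
p_2 = 2: count[2] becomes 1
p_3 = 6: count[6] becomes 1
p_4 = 6: count[6] becomes 2
p_5 = 4: count[4] becomes 1
p_6 = 1: count[1] becomes 2
p_7 = 4: count[4] becomes 2
p_8 = 2: count[2] becomes 2
p_9 = 7: count[7] becomes 1
Degrees (1 + count): deg[1]=1+2=3, deg[2]=1+2=3, deg[3]=1+0=1, deg[4]=1+2=3, deg[5]=1+0=1, deg[6]=1+2=3, deg[7]=1+1=2, deg[8]=1+0=1, deg[9]=1+0=1, deg[10]=1+0=1, deg[11]=1+0=1

Answer: 3 3 1 3 1 3 2 1 1 1 1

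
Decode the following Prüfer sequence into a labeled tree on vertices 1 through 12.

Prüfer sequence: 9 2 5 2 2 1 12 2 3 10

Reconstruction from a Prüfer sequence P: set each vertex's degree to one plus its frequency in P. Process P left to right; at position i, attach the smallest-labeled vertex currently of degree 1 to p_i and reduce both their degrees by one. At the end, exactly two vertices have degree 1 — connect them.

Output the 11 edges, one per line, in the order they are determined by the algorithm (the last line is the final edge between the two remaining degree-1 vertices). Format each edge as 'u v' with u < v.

Answer: 4 9
2 6
5 7
2 5
2 8
1 9
1 12
2 11
2 3
3 10
10 12

Derivation:
Initial degrees: {1:2, 2:5, 3:2, 4:1, 5:2, 6:1, 7:1, 8:1, 9:2, 10:2, 11:1, 12:2}
Step 1: smallest deg-1 vertex = 4, p_1 = 9. Add edge {4,9}. Now deg[4]=0, deg[9]=1.
Step 2: smallest deg-1 vertex = 6, p_2 = 2. Add edge {2,6}. Now deg[6]=0, deg[2]=4.
Step 3: smallest deg-1 vertex = 7, p_3 = 5. Add edge {5,7}. Now deg[7]=0, deg[5]=1.
Step 4: smallest deg-1 vertex = 5, p_4 = 2. Add edge {2,5}. Now deg[5]=0, deg[2]=3.
Step 5: smallest deg-1 vertex = 8, p_5 = 2. Add edge {2,8}. Now deg[8]=0, deg[2]=2.
Step 6: smallest deg-1 vertex = 9, p_6 = 1. Add edge {1,9}. Now deg[9]=0, deg[1]=1.
Step 7: smallest deg-1 vertex = 1, p_7 = 12. Add edge {1,12}. Now deg[1]=0, deg[12]=1.
Step 8: smallest deg-1 vertex = 11, p_8 = 2. Add edge {2,11}. Now deg[11]=0, deg[2]=1.
Step 9: smallest deg-1 vertex = 2, p_9 = 3. Add edge {2,3}. Now deg[2]=0, deg[3]=1.
Step 10: smallest deg-1 vertex = 3, p_10 = 10. Add edge {3,10}. Now deg[3]=0, deg[10]=1.
Final: two remaining deg-1 vertices are 10, 12. Add edge {10,12}.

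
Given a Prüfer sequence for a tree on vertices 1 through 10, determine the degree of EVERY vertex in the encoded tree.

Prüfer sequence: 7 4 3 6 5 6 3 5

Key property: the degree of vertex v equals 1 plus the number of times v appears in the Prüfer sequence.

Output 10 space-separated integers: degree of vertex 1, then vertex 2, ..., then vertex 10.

p_1 = 7: count[7] becomes 1
p_2 = 4: count[4] becomes 1
p_3 = 3: count[3] becomes 1
p_4 = 6: count[6] becomes 1
p_5 = 5: count[5] becomes 1
p_6 = 6: count[6] becomes 2
p_7 = 3: count[3] becomes 2
p_8 = 5: count[5] becomes 2
Degrees (1 + count): deg[1]=1+0=1, deg[2]=1+0=1, deg[3]=1+2=3, deg[4]=1+1=2, deg[5]=1+2=3, deg[6]=1+2=3, deg[7]=1+1=2, deg[8]=1+0=1, deg[9]=1+0=1, deg[10]=1+0=1

Answer: 1 1 3 2 3 3 2 1 1 1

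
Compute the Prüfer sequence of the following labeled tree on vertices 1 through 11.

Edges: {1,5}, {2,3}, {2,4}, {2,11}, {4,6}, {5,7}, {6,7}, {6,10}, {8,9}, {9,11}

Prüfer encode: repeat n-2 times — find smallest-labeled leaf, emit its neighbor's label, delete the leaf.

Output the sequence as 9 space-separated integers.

Step 1: leaves = {1,3,8,10}. Remove smallest leaf 1, emit neighbor 5.
Step 2: leaves = {3,5,8,10}. Remove smallest leaf 3, emit neighbor 2.
Step 3: leaves = {5,8,10}. Remove smallest leaf 5, emit neighbor 7.
Step 4: leaves = {7,8,10}. Remove smallest leaf 7, emit neighbor 6.
Step 5: leaves = {8,10}. Remove smallest leaf 8, emit neighbor 9.
Step 6: leaves = {9,10}. Remove smallest leaf 9, emit neighbor 11.
Step 7: leaves = {10,11}. Remove smallest leaf 10, emit neighbor 6.
Step 8: leaves = {6,11}. Remove smallest leaf 6, emit neighbor 4.
Step 9: leaves = {4,11}. Remove smallest leaf 4, emit neighbor 2.
Done: 2 vertices remain (2, 11). Sequence = [5 2 7 6 9 11 6 4 2]

Answer: 5 2 7 6 9 11 6 4 2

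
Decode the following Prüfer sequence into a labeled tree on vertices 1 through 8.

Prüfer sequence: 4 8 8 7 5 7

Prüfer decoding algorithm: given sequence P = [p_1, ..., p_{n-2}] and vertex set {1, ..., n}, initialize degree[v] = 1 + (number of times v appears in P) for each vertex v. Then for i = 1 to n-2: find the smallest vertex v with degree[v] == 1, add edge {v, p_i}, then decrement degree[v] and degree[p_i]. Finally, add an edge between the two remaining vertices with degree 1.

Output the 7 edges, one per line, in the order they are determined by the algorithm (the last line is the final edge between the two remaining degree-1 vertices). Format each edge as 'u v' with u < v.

Initial degrees: {1:1, 2:1, 3:1, 4:2, 5:2, 6:1, 7:3, 8:3}
Step 1: smallest deg-1 vertex = 1, p_1 = 4. Add edge {1,4}. Now deg[1]=0, deg[4]=1.
Step 2: smallest deg-1 vertex = 2, p_2 = 8. Add edge {2,8}. Now deg[2]=0, deg[8]=2.
Step 3: smallest deg-1 vertex = 3, p_3 = 8. Add edge {3,8}. Now deg[3]=0, deg[8]=1.
Step 4: smallest deg-1 vertex = 4, p_4 = 7. Add edge {4,7}. Now deg[4]=0, deg[7]=2.
Step 5: smallest deg-1 vertex = 6, p_5 = 5. Add edge {5,6}. Now deg[6]=0, deg[5]=1.
Step 6: smallest deg-1 vertex = 5, p_6 = 7. Add edge {5,7}. Now deg[5]=0, deg[7]=1.
Final: two remaining deg-1 vertices are 7, 8. Add edge {7,8}.

Answer: 1 4
2 8
3 8
4 7
5 6
5 7
7 8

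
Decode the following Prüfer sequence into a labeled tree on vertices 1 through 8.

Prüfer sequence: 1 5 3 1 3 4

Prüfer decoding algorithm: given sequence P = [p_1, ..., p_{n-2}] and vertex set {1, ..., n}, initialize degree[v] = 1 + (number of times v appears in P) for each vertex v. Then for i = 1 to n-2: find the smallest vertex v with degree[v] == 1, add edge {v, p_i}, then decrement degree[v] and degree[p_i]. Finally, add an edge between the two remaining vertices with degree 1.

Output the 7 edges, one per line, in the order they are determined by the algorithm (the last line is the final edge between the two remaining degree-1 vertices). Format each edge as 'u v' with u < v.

Answer: 1 2
5 6
3 5
1 7
1 3
3 4
4 8

Derivation:
Initial degrees: {1:3, 2:1, 3:3, 4:2, 5:2, 6:1, 7:1, 8:1}
Step 1: smallest deg-1 vertex = 2, p_1 = 1. Add edge {1,2}. Now deg[2]=0, deg[1]=2.
Step 2: smallest deg-1 vertex = 6, p_2 = 5. Add edge {5,6}. Now deg[6]=0, deg[5]=1.
Step 3: smallest deg-1 vertex = 5, p_3 = 3. Add edge {3,5}. Now deg[5]=0, deg[3]=2.
Step 4: smallest deg-1 vertex = 7, p_4 = 1. Add edge {1,7}. Now deg[7]=0, deg[1]=1.
Step 5: smallest deg-1 vertex = 1, p_5 = 3. Add edge {1,3}. Now deg[1]=0, deg[3]=1.
Step 6: smallest deg-1 vertex = 3, p_6 = 4. Add edge {3,4}. Now deg[3]=0, deg[4]=1.
Final: two remaining deg-1 vertices are 4, 8. Add edge {4,8}.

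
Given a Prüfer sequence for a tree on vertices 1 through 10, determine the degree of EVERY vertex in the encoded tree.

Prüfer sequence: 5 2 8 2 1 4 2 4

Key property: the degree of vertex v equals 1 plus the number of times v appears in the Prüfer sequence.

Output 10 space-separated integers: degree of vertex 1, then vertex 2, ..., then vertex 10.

p_1 = 5: count[5] becomes 1
p_2 = 2: count[2] becomes 1
p_3 = 8: count[8] becomes 1
p_4 = 2: count[2] becomes 2
p_5 = 1: count[1] becomes 1
p_6 = 4: count[4] becomes 1
p_7 = 2: count[2] becomes 3
p_8 = 4: count[4] becomes 2
Degrees (1 + count): deg[1]=1+1=2, deg[2]=1+3=4, deg[3]=1+0=1, deg[4]=1+2=3, deg[5]=1+1=2, deg[6]=1+0=1, deg[7]=1+0=1, deg[8]=1+1=2, deg[9]=1+0=1, deg[10]=1+0=1

Answer: 2 4 1 3 2 1 1 2 1 1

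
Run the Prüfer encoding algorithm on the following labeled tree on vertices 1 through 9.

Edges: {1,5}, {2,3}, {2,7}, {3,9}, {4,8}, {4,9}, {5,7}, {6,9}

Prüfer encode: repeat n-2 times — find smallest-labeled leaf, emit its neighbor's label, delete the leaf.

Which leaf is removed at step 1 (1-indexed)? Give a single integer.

Answer: 1

Derivation:
Step 1: current leaves = {1,6,8}. Remove leaf 1 (neighbor: 5).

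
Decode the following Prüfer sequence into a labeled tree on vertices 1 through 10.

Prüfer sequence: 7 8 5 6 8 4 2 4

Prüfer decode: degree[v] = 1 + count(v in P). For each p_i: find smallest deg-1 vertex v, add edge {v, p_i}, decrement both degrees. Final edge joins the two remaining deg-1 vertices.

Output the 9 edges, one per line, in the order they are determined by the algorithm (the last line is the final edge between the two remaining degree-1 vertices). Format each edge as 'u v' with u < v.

Initial degrees: {1:1, 2:2, 3:1, 4:3, 5:2, 6:2, 7:2, 8:3, 9:1, 10:1}
Step 1: smallest deg-1 vertex = 1, p_1 = 7. Add edge {1,7}. Now deg[1]=0, deg[7]=1.
Step 2: smallest deg-1 vertex = 3, p_2 = 8. Add edge {3,8}. Now deg[3]=0, deg[8]=2.
Step 3: smallest deg-1 vertex = 7, p_3 = 5. Add edge {5,7}. Now deg[7]=0, deg[5]=1.
Step 4: smallest deg-1 vertex = 5, p_4 = 6. Add edge {5,6}. Now deg[5]=0, deg[6]=1.
Step 5: smallest deg-1 vertex = 6, p_5 = 8. Add edge {6,8}. Now deg[6]=0, deg[8]=1.
Step 6: smallest deg-1 vertex = 8, p_6 = 4. Add edge {4,8}. Now deg[8]=0, deg[4]=2.
Step 7: smallest deg-1 vertex = 9, p_7 = 2. Add edge {2,9}. Now deg[9]=0, deg[2]=1.
Step 8: smallest deg-1 vertex = 2, p_8 = 4. Add edge {2,4}. Now deg[2]=0, deg[4]=1.
Final: two remaining deg-1 vertices are 4, 10. Add edge {4,10}.

Answer: 1 7
3 8
5 7
5 6
6 8
4 8
2 9
2 4
4 10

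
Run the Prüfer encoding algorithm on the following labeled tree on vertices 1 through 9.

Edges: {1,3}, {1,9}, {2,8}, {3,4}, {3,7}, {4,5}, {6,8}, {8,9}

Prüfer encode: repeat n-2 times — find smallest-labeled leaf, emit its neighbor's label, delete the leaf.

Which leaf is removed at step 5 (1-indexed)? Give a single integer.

Step 1: current leaves = {2,5,6,7}. Remove leaf 2 (neighbor: 8).
Step 2: current leaves = {5,6,7}. Remove leaf 5 (neighbor: 4).
Step 3: current leaves = {4,6,7}. Remove leaf 4 (neighbor: 3).
Step 4: current leaves = {6,7}. Remove leaf 6 (neighbor: 8).
Step 5: current leaves = {7,8}. Remove leaf 7 (neighbor: 3).

Answer: 7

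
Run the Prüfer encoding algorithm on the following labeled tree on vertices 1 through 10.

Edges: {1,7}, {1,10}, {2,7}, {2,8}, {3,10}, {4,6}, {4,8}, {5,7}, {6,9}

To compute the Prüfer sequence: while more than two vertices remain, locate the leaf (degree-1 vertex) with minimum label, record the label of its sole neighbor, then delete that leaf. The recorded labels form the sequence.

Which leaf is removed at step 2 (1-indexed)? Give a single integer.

Answer: 5

Derivation:
Step 1: current leaves = {3,5,9}. Remove leaf 3 (neighbor: 10).
Step 2: current leaves = {5,9,10}. Remove leaf 5 (neighbor: 7).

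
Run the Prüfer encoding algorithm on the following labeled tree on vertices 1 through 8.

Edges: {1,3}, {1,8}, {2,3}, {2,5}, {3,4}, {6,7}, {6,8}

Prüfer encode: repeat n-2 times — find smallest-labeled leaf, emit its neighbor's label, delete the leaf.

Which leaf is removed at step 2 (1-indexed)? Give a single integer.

Answer: 5

Derivation:
Step 1: current leaves = {4,5,7}. Remove leaf 4 (neighbor: 3).
Step 2: current leaves = {5,7}. Remove leaf 5 (neighbor: 2).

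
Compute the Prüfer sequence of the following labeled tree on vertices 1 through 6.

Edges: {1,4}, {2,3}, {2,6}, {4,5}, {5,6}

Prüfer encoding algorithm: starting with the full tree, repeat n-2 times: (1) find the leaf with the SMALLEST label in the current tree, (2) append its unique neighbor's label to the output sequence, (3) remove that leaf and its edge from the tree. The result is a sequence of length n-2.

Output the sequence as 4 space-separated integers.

Answer: 4 2 6 5

Derivation:
Step 1: leaves = {1,3}. Remove smallest leaf 1, emit neighbor 4.
Step 2: leaves = {3,4}. Remove smallest leaf 3, emit neighbor 2.
Step 3: leaves = {2,4}. Remove smallest leaf 2, emit neighbor 6.
Step 4: leaves = {4,6}. Remove smallest leaf 4, emit neighbor 5.
Done: 2 vertices remain (5, 6). Sequence = [4 2 6 5]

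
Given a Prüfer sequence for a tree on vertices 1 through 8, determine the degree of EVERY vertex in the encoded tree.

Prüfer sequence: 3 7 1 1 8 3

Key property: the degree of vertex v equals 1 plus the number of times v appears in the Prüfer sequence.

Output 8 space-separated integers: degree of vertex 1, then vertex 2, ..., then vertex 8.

Answer: 3 1 3 1 1 1 2 2

Derivation:
p_1 = 3: count[3] becomes 1
p_2 = 7: count[7] becomes 1
p_3 = 1: count[1] becomes 1
p_4 = 1: count[1] becomes 2
p_5 = 8: count[8] becomes 1
p_6 = 3: count[3] becomes 2
Degrees (1 + count): deg[1]=1+2=3, deg[2]=1+0=1, deg[3]=1+2=3, deg[4]=1+0=1, deg[5]=1+0=1, deg[6]=1+0=1, deg[7]=1+1=2, deg[8]=1+1=2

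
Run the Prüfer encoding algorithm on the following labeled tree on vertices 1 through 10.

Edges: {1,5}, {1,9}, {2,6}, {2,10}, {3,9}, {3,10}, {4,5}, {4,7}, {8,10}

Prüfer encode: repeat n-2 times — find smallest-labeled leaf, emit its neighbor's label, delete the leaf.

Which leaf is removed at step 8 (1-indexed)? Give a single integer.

Answer: 9

Derivation:
Step 1: current leaves = {6,7,8}. Remove leaf 6 (neighbor: 2).
Step 2: current leaves = {2,7,8}. Remove leaf 2 (neighbor: 10).
Step 3: current leaves = {7,8}. Remove leaf 7 (neighbor: 4).
Step 4: current leaves = {4,8}. Remove leaf 4 (neighbor: 5).
Step 5: current leaves = {5,8}. Remove leaf 5 (neighbor: 1).
Step 6: current leaves = {1,8}. Remove leaf 1 (neighbor: 9).
Step 7: current leaves = {8,9}. Remove leaf 8 (neighbor: 10).
Step 8: current leaves = {9,10}. Remove leaf 9 (neighbor: 3).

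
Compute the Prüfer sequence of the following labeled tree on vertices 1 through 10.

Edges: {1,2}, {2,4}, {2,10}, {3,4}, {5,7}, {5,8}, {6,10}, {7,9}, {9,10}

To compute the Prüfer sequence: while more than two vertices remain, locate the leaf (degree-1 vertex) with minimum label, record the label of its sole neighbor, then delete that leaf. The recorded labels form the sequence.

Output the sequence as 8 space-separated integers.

Answer: 2 4 2 10 10 5 7 9

Derivation:
Step 1: leaves = {1,3,6,8}. Remove smallest leaf 1, emit neighbor 2.
Step 2: leaves = {3,6,8}. Remove smallest leaf 3, emit neighbor 4.
Step 3: leaves = {4,6,8}. Remove smallest leaf 4, emit neighbor 2.
Step 4: leaves = {2,6,8}. Remove smallest leaf 2, emit neighbor 10.
Step 5: leaves = {6,8}. Remove smallest leaf 6, emit neighbor 10.
Step 6: leaves = {8,10}. Remove smallest leaf 8, emit neighbor 5.
Step 7: leaves = {5,10}. Remove smallest leaf 5, emit neighbor 7.
Step 8: leaves = {7,10}. Remove smallest leaf 7, emit neighbor 9.
Done: 2 vertices remain (9, 10). Sequence = [2 4 2 10 10 5 7 9]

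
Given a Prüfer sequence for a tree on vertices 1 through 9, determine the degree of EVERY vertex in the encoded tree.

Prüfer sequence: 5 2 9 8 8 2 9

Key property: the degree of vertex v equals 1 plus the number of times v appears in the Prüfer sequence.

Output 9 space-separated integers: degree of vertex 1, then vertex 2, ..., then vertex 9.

Answer: 1 3 1 1 2 1 1 3 3

Derivation:
p_1 = 5: count[5] becomes 1
p_2 = 2: count[2] becomes 1
p_3 = 9: count[9] becomes 1
p_4 = 8: count[8] becomes 1
p_5 = 8: count[8] becomes 2
p_6 = 2: count[2] becomes 2
p_7 = 9: count[9] becomes 2
Degrees (1 + count): deg[1]=1+0=1, deg[2]=1+2=3, deg[3]=1+0=1, deg[4]=1+0=1, deg[5]=1+1=2, deg[6]=1+0=1, deg[7]=1+0=1, deg[8]=1+2=3, deg[9]=1+2=3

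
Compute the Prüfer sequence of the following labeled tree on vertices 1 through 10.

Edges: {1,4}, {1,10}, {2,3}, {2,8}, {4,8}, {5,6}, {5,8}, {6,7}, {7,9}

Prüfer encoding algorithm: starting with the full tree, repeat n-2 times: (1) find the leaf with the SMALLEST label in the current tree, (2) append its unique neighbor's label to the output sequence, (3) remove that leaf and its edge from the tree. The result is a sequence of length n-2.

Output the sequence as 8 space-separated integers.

Step 1: leaves = {3,9,10}. Remove smallest leaf 3, emit neighbor 2.
Step 2: leaves = {2,9,10}. Remove smallest leaf 2, emit neighbor 8.
Step 3: leaves = {9,10}. Remove smallest leaf 9, emit neighbor 7.
Step 4: leaves = {7,10}. Remove smallest leaf 7, emit neighbor 6.
Step 5: leaves = {6,10}. Remove smallest leaf 6, emit neighbor 5.
Step 6: leaves = {5,10}. Remove smallest leaf 5, emit neighbor 8.
Step 7: leaves = {8,10}. Remove smallest leaf 8, emit neighbor 4.
Step 8: leaves = {4,10}. Remove smallest leaf 4, emit neighbor 1.
Done: 2 vertices remain (1, 10). Sequence = [2 8 7 6 5 8 4 1]

Answer: 2 8 7 6 5 8 4 1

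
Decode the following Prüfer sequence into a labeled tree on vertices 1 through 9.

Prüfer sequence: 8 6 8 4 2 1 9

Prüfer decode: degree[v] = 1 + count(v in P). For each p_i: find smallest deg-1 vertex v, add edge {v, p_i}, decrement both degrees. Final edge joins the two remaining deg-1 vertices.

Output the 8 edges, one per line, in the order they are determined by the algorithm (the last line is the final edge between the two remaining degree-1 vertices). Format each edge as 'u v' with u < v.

Answer: 3 8
5 6
6 8
4 7
2 4
1 2
1 9
8 9

Derivation:
Initial degrees: {1:2, 2:2, 3:1, 4:2, 5:1, 6:2, 7:1, 8:3, 9:2}
Step 1: smallest deg-1 vertex = 3, p_1 = 8. Add edge {3,8}. Now deg[3]=0, deg[8]=2.
Step 2: smallest deg-1 vertex = 5, p_2 = 6. Add edge {5,6}. Now deg[5]=0, deg[6]=1.
Step 3: smallest deg-1 vertex = 6, p_3 = 8. Add edge {6,8}. Now deg[6]=0, deg[8]=1.
Step 4: smallest deg-1 vertex = 7, p_4 = 4. Add edge {4,7}. Now deg[7]=0, deg[4]=1.
Step 5: smallest deg-1 vertex = 4, p_5 = 2. Add edge {2,4}. Now deg[4]=0, deg[2]=1.
Step 6: smallest deg-1 vertex = 2, p_6 = 1. Add edge {1,2}. Now deg[2]=0, deg[1]=1.
Step 7: smallest deg-1 vertex = 1, p_7 = 9. Add edge {1,9}. Now deg[1]=0, deg[9]=1.
Final: two remaining deg-1 vertices are 8, 9. Add edge {8,9}.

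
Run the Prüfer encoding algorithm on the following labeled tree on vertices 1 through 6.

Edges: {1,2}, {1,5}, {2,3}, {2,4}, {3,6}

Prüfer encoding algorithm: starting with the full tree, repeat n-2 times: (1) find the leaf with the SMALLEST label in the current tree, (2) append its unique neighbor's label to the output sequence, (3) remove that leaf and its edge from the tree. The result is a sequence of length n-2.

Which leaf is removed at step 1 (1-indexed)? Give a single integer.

Answer: 4

Derivation:
Step 1: current leaves = {4,5,6}. Remove leaf 4 (neighbor: 2).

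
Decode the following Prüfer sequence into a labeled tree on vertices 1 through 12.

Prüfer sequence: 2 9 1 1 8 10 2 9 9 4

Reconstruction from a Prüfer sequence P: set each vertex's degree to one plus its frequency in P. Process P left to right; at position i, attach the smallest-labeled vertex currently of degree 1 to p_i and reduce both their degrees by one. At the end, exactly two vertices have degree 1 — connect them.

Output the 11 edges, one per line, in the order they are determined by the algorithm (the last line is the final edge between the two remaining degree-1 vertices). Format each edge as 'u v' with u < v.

Answer: 2 3
5 9
1 6
1 7
1 8
8 10
2 10
2 9
9 11
4 9
4 12

Derivation:
Initial degrees: {1:3, 2:3, 3:1, 4:2, 5:1, 6:1, 7:1, 8:2, 9:4, 10:2, 11:1, 12:1}
Step 1: smallest deg-1 vertex = 3, p_1 = 2. Add edge {2,3}. Now deg[3]=0, deg[2]=2.
Step 2: smallest deg-1 vertex = 5, p_2 = 9. Add edge {5,9}. Now deg[5]=0, deg[9]=3.
Step 3: smallest deg-1 vertex = 6, p_3 = 1. Add edge {1,6}. Now deg[6]=0, deg[1]=2.
Step 4: smallest deg-1 vertex = 7, p_4 = 1. Add edge {1,7}. Now deg[7]=0, deg[1]=1.
Step 5: smallest deg-1 vertex = 1, p_5 = 8. Add edge {1,8}. Now deg[1]=0, deg[8]=1.
Step 6: smallest deg-1 vertex = 8, p_6 = 10. Add edge {8,10}. Now deg[8]=0, deg[10]=1.
Step 7: smallest deg-1 vertex = 10, p_7 = 2. Add edge {2,10}. Now deg[10]=0, deg[2]=1.
Step 8: smallest deg-1 vertex = 2, p_8 = 9. Add edge {2,9}. Now deg[2]=0, deg[9]=2.
Step 9: smallest deg-1 vertex = 11, p_9 = 9. Add edge {9,11}. Now deg[11]=0, deg[9]=1.
Step 10: smallest deg-1 vertex = 9, p_10 = 4. Add edge {4,9}. Now deg[9]=0, deg[4]=1.
Final: two remaining deg-1 vertices are 4, 12. Add edge {4,12}.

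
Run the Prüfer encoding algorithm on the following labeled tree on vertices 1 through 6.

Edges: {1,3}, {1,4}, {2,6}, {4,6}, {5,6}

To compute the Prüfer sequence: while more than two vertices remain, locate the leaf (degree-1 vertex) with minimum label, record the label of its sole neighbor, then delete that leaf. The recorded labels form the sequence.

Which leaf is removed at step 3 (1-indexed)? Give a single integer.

Answer: 1

Derivation:
Step 1: current leaves = {2,3,5}. Remove leaf 2 (neighbor: 6).
Step 2: current leaves = {3,5}. Remove leaf 3 (neighbor: 1).
Step 3: current leaves = {1,5}. Remove leaf 1 (neighbor: 4).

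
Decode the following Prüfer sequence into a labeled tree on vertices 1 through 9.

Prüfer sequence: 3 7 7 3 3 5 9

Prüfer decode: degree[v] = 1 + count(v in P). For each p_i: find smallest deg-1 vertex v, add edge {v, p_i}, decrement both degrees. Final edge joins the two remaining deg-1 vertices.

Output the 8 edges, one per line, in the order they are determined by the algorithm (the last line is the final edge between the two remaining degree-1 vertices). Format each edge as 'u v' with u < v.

Initial degrees: {1:1, 2:1, 3:4, 4:1, 5:2, 6:1, 7:3, 8:1, 9:2}
Step 1: smallest deg-1 vertex = 1, p_1 = 3. Add edge {1,3}. Now deg[1]=0, deg[3]=3.
Step 2: smallest deg-1 vertex = 2, p_2 = 7. Add edge {2,7}. Now deg[2]=0, deg[7]=2.
Step 3: smallest deg-1 vertex = 4, p_3 = 7. Add edge {4,7}. Now deg[4]=0, deg[7]=1.
Step 4: smallest deg-1 vertex = 6, p_4 = 3. Add edge {3,6}. Now deg[6]=0, deg[3]=2.
Step 5: smallest deg-1 vertex = 7, p_5 = 3. Add edge {3,7}. Now deg[7]=0, deg[3]=1.
Step 6: smallest deg-1 vertex = 3, p_6 = 5. Add edge {3,5}. Now deg[3]=0, deg[5]=1.
Step 7: smallest deg-1 vertex = 5, p_7 = 9. Add edge {5,9}. Now deg[5]=0, deg[9]=1.
Final: two remaining deg-1 vertices are 8, 9. Add edge {8,9}.

Answer: 1 3
2 7
4 7
3 6
3 7
3 5
5 9
8 9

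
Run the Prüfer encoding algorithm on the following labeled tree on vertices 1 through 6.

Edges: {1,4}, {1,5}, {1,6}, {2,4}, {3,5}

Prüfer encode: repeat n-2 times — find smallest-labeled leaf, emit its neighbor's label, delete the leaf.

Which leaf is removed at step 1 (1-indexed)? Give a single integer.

Step 1: current leaves = {2,3,6}. Remove leaf 2 (neighbor: 4).

Answer: 2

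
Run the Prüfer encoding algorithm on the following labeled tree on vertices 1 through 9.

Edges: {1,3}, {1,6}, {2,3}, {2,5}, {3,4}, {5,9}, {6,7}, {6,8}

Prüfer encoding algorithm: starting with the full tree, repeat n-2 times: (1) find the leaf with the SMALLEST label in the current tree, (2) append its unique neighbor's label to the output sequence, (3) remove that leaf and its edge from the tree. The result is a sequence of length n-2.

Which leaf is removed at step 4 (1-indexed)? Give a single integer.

Answer: 6

Derivation:
Step 1: current leaves = {4,7,8,9}. Remove leaf 4 (neighbor: 3).
Step 2: current leaves = {7,8,9}. Remove leaf 7 (neighbor: 6).
Step 3: current leaves = {8,9}. Remove leaf 8 (neighbor: 6).
Step 4: current leaves = {6,9}. Remove leaf 6 (neighbor: 1).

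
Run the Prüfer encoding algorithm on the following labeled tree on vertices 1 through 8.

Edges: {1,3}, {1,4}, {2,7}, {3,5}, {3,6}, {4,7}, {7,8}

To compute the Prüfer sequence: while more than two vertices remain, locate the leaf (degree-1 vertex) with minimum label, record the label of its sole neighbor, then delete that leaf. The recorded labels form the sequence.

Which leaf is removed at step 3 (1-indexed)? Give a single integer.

Answer: 6

Derivation:
Step 1: current leaves = {2,5,6,8}. Remove leaf 2 (neighbor: 7).
Step 2: current leaves = {5,6,8}. Remove leaf 5 (neighbor: 3).
Step 3: current leaves = {6,8}. Remove leaf 6 (neighbor: 3).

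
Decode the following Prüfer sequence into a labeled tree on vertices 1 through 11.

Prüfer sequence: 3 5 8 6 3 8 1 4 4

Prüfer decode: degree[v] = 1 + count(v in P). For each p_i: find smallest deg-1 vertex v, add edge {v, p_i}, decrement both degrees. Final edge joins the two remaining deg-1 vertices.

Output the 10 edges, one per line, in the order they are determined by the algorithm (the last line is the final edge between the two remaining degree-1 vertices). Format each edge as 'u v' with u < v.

Initial degrees: {1:2, 2:1, 3:3, 4:3, 5:2, 6:2, 7:1, 8:3, 9:1, 10:1, 11:1}
Step 1: smallest deg-1 vertex = 2, p_1 = 3. Add edge {2,3}. Now deg[2]=0, deg[3]=2.
Step 2: smallest deg-1 vertex = 7, p_2 = 5. Add edge {5,7}. Now deg[7]=0, deg[5]=1.
Step 3: smallest deg-1 vertex = 5, p_3 = 8. Add edge {5,8}. Now deg[5]=0, deg[8]=2.
Step 4: smallest deg-1 vertex = 9, p_4 = 6. Add edge {6,9}. Now deg[9]=0, deg[6]=1.
Step 5: smallest deg-1 vertex = 6, p_5 = 3. Add edge {3,6}. Now deg[6]=0, deg[3]=1.
Step 6: smallest deg-1 vertex = 3, p_6 = 8. Add edge {3,8}. Now deg[3]=0, deg[8]=1.
Step 7: smallest deg-1 vertex = 8, p_7 = 1. Add edge {1,8}. Now deg[8]=0, deg[1]=1.
Step 8: smallest deg-1 vertex = 1, p_8 = 4. Add edge {1,4}. Now deg[1]=0, deg[4]=2.
Step 9: smallest deg-1 vertex = 10, p_9 = 4. Add edge {4,10}. Now deg[10]=0, deg[4]=1.
Final: two remaining deg-1 vertices are 4, 11. Add edge {4,11}.

Answer: 2 3
5 7
5 8
6 9
3 6
3 8
1 8
1 4
4 10
4 11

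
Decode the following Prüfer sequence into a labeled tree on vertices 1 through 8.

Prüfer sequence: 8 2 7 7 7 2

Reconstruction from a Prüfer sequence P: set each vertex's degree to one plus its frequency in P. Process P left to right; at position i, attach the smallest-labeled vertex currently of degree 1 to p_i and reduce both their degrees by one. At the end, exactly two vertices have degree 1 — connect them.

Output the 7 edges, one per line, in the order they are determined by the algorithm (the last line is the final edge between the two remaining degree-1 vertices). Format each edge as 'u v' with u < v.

Initial degrees: {1:1, 2:3, 3:1, 4:1, 5:1, 6:1, 7:4, 8:2}
Step 1: smallest deg-1 vertex = 1, p_1 = 8. Add edge {1,8}. Now deg[1]=0, deg[8]=1.
Step 2: smallest deg-1 vertex = 3, p_2 = 2. Add edge {2,3}. Now deg[3]=0, deg[2]=2.
Step 3: smallest deg-1 vertex = 4, p_3 = 7. Add edge {4,7}. Now deg[4]=0, deg[7]=3.
Step 4: smallest deg-1 vertex = 5, p_4 = 7. Add edge {5,7}. Now deg[5]=0, deg[7]=2.
Step 5: smallest deg-1 vertex = 6, p_5 = 7. Add edge {6,7}. Now deg[6]=0, deg[7]=1.
Step 6: smallest deg-1 vertex = 7, p_6 = 2. Add edge {2,7}. Now deg[7]=0, deg[2]=1.
Final: two remaining deg-1 vertices are 2, 8. Add edge {2,8}.

Answer: 1 8
2 3
4 7
5 7
6 7
2 7
2 8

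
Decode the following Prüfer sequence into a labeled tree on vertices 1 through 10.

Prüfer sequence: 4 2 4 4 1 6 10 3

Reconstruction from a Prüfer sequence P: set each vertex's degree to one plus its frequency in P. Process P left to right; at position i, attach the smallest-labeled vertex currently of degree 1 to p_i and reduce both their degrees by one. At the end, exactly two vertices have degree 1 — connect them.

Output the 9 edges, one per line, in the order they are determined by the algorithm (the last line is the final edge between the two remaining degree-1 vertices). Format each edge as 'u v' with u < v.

Initial degrees: {1:2, 2:2, 3:2, 4:4, 5:1, 6:2, 7:1, 8:1, 9:1, 10:2}
Step 1: smallest deg-1 vertex = 5, p_1 = 4. Add edge {4,5}. Now deg[5]=0, deg[4]=3.
Step 2: smallest deg-1 vertex = 7, p_2 = 2. Add edge {2,7}. Now deg[7]=0, deg[2]=1.
Step 3: smallest deg-1 vertex = 2, p_3 = 4. Add edge {2,4}. Now deg[2]=0, deg[4]=2.
Step 4: smallest deg-1 vertex = 8, p_4 = 4. Add edge {4,8}. Now deg[8]=0, deg[4]=1.
Step 5: smallest deg-1 vertex = 4, p_5 = 1. Add edge {1,4}. Now deg[4]=0, deg[1]=1.
Step 6: smallest deg-1 vertex = 1, p_6 = 6. Add edge {1,6}. Now deg[1]=0, deg[6]=1.
Step 7: smallest deg-1 vertex = 6, p_7 = 10. Add edge {6,10}. Now deg[6]=0, deg[10]=1.
Step 8: smallest deg-1 vertex = 9, p_8 = 3. Add edge {3,9}. Now deg[9]=0, deg[3]=1.
Final: two remaining deg-1 vertices are 3, 10. Add edge {3,10}.

Answer: 4 5
2 7
2 4
4 8
1 4
1 6
6 10
3 9
3 10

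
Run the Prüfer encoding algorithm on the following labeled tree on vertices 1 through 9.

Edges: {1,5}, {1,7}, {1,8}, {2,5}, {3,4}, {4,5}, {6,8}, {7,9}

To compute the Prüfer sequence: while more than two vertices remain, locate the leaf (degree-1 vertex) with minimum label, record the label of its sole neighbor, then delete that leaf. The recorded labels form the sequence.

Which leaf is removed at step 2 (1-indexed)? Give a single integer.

Step 1: current leaves = {2,3,6,9}. Remove leaf 2 (neighbor: 5).
Step 2: current leaves = {3,6,9}. Remove leaf 3 (neighbor: 4).

Answer: 3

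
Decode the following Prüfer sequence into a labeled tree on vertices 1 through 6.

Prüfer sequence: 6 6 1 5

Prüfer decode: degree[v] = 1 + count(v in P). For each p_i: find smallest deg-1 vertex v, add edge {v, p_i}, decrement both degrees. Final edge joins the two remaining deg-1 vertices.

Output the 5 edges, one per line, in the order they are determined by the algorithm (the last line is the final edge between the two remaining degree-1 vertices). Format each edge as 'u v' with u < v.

Initial degrees: {1:2, 2:1, 3:1, 4:1, 5:2, 6:3}
Step 1: smallest deg-1 vertex = 2, p_1 = 6. Add edge {2,6}. Now deg[2]=0, deg[6]=2.
Step 2: smallest deg-1 vertex = 3, p_2 = 6. Add edge {3,6}. Now deg[3]=0, deg[6]=1.
Step 3: smallest deg-1 vertex = 4, p_3 = 1. Add edge {1,4}. Now deg[4]=0, deg[1]=1.
Step 4: smallest deg-1 vertex = 1, p_4 = 5. Add edge {1,5}. Now deg[1]=0, deg[5]=1.
Final: two remaining deg-1 vertices are 5, 6. Add edge {5,6}.

Answer: 2 6
3 6
1 4
1 5
5 6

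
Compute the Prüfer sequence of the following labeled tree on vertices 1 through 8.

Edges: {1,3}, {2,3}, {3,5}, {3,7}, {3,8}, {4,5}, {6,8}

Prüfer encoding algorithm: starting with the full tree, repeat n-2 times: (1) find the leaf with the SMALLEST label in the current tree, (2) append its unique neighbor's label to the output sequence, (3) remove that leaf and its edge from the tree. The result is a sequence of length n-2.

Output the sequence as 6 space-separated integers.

Answer: 3 3 5 3 8 3

Derivation:
Step 1: leaves = {1,2,4,6,7}. Remove smallest leaf 1, emit neighbor 3.
Step 2: leaves = {2,4,6,7}. Remove smallest leaf 2, emit neighbor 3.
Step 3: leaves = {4,6,7}. Remove smallest leaf 4, emit neighbor 5.
Step 4: leaves = {5,6,7}. Remove smallest leaf 5, emit neighbor 3.
Step 5: leaves = {6,7}. Remove smallest leaf 6, emit neighbor 8.
Step 6: leaves = {7,8}. Remove smallest leaf 7, emit neighbor 3.
Done: 2 vertices remain (3, 8). Sequence = [3 3 5 3 8 3]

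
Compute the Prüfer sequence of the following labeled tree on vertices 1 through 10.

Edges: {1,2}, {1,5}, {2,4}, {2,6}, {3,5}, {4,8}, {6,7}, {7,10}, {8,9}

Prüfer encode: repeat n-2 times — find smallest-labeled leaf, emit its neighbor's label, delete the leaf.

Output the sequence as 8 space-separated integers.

Step 1: leaves = {3,9,10}. Remove smallest leaf 3, emit neighbor 5.
Step 2: leaves = {5,9,10}. Remove smallest leaf 5, emit neighbor 1.
Step 3: leaves = {1,9,10}. Remove smallest leaf 1, emit neighbor 2.
Step 4: leaves = {9,10}. Remove smallest leaf 9, emit neighbor 8.
Step 5: leaves = {8,10}. Remove smallest leaf 8, emit neighbor 4.
Step 6: leaves = {4,10}. Remove smallest leaf 4, emit neighbor 2.
Step 7: leaves = {2,10}. Remove smallest leaf 2, emit neighbor 6.
Step 8: leaves = {6,10}. Remove smallest leaf 6, emit neighbor 7.
Done: 2 vertices remain (7, 10). Sequence = [5 1 2 8 4 2 6 7]

Answer: 5 1 2 8 4 2 6 7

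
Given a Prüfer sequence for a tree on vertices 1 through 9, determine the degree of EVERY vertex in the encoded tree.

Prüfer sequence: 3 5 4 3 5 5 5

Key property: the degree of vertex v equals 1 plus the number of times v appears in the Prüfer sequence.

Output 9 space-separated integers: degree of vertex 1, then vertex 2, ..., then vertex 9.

Answer: 1 1 3 2 5 1 1 1 1

Derivation:
p_1 = 3: count[3] becomes 1
p_2 = 5: count[5] becomes 1
p_3 = 4: count[4] becomes 1
p_4 = 3: count[3] becomes 2
p_5 = 5: count[5] becomes 2
p_6 = 5: count[5] becomes 3
p_7 = 5: count[5] becomes 4
Degrees (1 + count): deg[1]=1+0=1, deg[2]=1+0=1, deg[3]=1+2=3, deg[4]=1+1=2, deg[5]=1+4=5, deg[6]=1+0=1, deg[7]=1+0=1, deg[8]=1+0=1, deg[9]=1+0=1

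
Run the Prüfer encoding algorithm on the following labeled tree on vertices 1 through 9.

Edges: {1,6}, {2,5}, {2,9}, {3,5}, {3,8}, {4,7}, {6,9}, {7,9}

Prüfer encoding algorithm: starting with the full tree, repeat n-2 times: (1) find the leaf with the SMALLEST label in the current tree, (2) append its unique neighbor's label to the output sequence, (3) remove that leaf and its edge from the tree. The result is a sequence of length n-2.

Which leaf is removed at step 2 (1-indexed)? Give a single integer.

Step 1: current leaves = {1,4,8}. Remove leaf 1 (neighbor: 6).
Step 2: current leaves = {4,6,8}. Remove leaf 4 (neighbor: 7).

Answer: 4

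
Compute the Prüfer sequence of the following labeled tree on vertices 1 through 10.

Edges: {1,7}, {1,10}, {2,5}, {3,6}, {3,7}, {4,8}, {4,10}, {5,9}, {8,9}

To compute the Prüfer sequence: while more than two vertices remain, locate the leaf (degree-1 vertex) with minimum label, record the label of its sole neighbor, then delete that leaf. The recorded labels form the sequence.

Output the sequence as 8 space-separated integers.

Step 1: leaves = {2,6}. Remove smallest leaf 2, emit neighbor 5.
Step 2: leaves = {5,6}. Remove smallest leaf 5, emit neighbor 9.
Step 3: leaves = {6,9}. Remove smallest leaf 6, emit neighbor 3.
Step 4: leaves = {3,9}. Remove smallest leaf 3, emit neighbor 7.
Step 5: leaves = {7,9}. Remove smallest leaf 7, emit neighbor 1.
Step 6: leaves = {1,9}. Remove smallest leaf 1, emit neighbor 10.
Step 7: leaves = {9,10}. Remove smallest leaf 9, emit neighbor 8.
Step 8: leaves = {8,10}. Remove smallest leaf 8, emit neighbor 4.
Done: 2 vertices remain (4, 10). Sequence = [5 9 3 7 1 10 8 4]

Answer: 5 9 3 7 1 10 8 4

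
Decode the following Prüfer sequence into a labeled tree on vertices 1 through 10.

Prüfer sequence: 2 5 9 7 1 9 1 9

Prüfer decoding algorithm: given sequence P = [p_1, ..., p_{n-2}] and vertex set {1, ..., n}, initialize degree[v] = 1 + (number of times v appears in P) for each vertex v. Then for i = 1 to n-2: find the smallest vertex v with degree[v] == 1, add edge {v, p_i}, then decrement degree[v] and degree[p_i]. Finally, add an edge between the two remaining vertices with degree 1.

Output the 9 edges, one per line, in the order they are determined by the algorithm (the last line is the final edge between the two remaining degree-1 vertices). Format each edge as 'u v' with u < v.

Answer: 2 3
2 5
4 9
5 7
1 6
7 9
1 8
1 9
9 10

Derivation:
Initial degrees: {1:3, 2:2, 3:1, 4:1, 5:2, 6:1, 7:2, 8:1, 9:4, 10:1}
Step 1: smallest deg-1 vertex = 3, p_1 = 2. Add edge {2,3}. Now deg[3]=0, deg[2]=1.
Step 2: smallest deg-1 vertex = 2, p_2 = 5. Add edge {2,5}. Now deg[2]=0, deg[5]=1.
Step 3: smallest deg-1 vertex = 4, p_3 = 9. Add edge {4,9}. Now deg[4]=0, deg[9]=3.
Step 4: smallest deg-1 vertex = 5, p_4 = 7. Add edge {5,7}. Now deg[5]=0, deg[7]=1.
Step 5: smallest deg-1 vertex = 6, p_5 = 1. Add edge {1,6}. Now deg[6]=0, deg[1]=2.
Step 6: smallest deg-1 vertex = 7, p_6 = 9. Add edge {7,9}. Now deg[7]=0, deg[9]=2.
Step 7: smallest deg-1 vertex = 8, p_7 = 1. Add edge {1,8}. Now deg[8]=0, deg[1]=1.
Step 8: smallest deg-1 vertex = 1, p_8 = 9. Add edge {1,9}. Now deg[1]=0, deg[9]=1.
Final: two remaining deg-1 vertices are 9, 10. Add edge {9,10}.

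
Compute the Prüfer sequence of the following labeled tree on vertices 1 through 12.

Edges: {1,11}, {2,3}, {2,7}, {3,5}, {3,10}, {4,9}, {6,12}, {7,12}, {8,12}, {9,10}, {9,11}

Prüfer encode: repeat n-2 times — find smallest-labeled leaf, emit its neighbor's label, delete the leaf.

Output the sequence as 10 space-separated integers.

Step 1: leaves = {1,4,5,6,8}. Remove smallest leaf 1, emit neighbor 11.
Step 2: leaves = {4,5,6,8,11}. Remove smallest leaf 4, emit neighbor 9.
Step 3: leaves = {5,6,8,11}. Remove smallest leaf 5, emit neighbor 3.
Step 4: leaves = {6,8,11}. Remove smallest leaf 6, emit neighbor 12.
Step 5: leaves = {8,11}. Remove smallest leaf 8, emit neighbor 12.
Step 6: leaves = {11,12}. Remove smallest leaf 11, emit neighbor 9.
Step 7: leaves = {9,12}. Remove smallest leaf 9, emit neighbor 10.
Step 8: leaves = {10,12}. Remove smallest leaf 10, emit neighbor 3.
Step 9: leaves = {3,12}. Remove smallest leaf 3, emit neighbor 2.
Step 10: leaves = {2,12}. Remove smallest leaf 2, emit neighbor 7.
Done: 2 vertices remain (7, 12). Sequence = [11 9 3 12 12 9 10 3 2 7]

Answer: 11 9 3 12 12 9 10 3 2 7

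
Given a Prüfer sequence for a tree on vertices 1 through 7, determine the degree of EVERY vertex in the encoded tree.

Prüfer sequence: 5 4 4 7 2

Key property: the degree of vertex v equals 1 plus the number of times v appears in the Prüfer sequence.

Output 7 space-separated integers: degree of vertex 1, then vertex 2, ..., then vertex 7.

p_1 = 5: count[5] becomes 1
p_2 = 4: count[4] becomes 1
p_3 = 4: count[4] becomes 2
p_4 = 7: count[7] becomes 1
p_5 = 2: count[2] becomes 1
Degrees (1 + count): deg[1]=1+0=1, deg[2]=1+1=2, deg[3]=1+0=1, deg[4]=1+2=3, deg[5]=1+1=2, deg[6]=1+0=1, deg[7]=1+1=2

Answer: 1 2 1 3 2 1 2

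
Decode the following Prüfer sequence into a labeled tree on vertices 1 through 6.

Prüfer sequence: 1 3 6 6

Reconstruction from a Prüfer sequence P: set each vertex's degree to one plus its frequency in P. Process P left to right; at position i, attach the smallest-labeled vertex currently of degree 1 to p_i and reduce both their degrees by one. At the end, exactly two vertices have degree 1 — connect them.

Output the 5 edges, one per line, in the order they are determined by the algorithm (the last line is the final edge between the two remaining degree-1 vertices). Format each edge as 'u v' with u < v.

Initial degrees: {1:2, 2:1, 3:2, 4:1, 5:1, 6:3}
Step 1: smallest deg-1 vertex = 2, p_1 = 1. Add edge {1,2}. Now deg[2]=0, deg[1]=1.
Step 2: smallest deg-1 vertex = 1, p_2 = 3. Add edge {1,3}. Now deg[1]=0, deg[3]=1.
Step 3: smallest deg-1 vertex = 3, p_3 = 6. Add edge {3,6}. Now deg[3]=0, deg[6]=2.
Step 4: smallest deg-1 vertex = 4, p_4 = 6. Add edge {4,6}. Now deg[4]=0, deg[6]=1.
Final: two remaining deg-1 vertices are 5, 6. Add edge {5,6}.

Answer: 1 2
1 3
3 6
4 6
5 6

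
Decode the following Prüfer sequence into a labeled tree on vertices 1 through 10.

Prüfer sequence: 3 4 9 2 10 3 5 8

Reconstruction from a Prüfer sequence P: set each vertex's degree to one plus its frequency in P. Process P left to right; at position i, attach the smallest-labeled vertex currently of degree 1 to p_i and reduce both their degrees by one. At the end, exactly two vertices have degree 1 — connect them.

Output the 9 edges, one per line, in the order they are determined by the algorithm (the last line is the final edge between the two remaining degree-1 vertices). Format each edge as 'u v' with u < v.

Initial degrees: {1:1, 2:2, 3:3, 4:2, 5:2, 6:1, 7:1, 8:2, 9:2, 10:2}
Step 1: smallest deg-1 vertex = 1, p_1 = 3. Add edge {1,3}. Now deg[1]=0, deg[3]=2.
Step 2: smallest deg-1 vertex = 6, p_2 = 4. Add edge {4,6}. Now deg[6]=0, deg[4]=1.
Step 3: smallest deg-1 vertex = 4, p_3 = 9. Add edge {4,9}. Now deg[4]=0, deg[9]=1.
Step 4: smallest deg-1 vertex = 7, p_4 = 2. Add edge {2,7}. Now deg[7]=0, deg[2]=1.
Step 5: smallest deg-1 vertex = 2, p_5 = 10. Add edge {2,10}. Now deg[2]=0, deg[10]=1.
Step 6: smallest deg-1 vertex = 9, p_6 = 3. Add edge {3,9}. Now deg[9]=0, deg[3]=1.
Step 7: smallest deg-1 vertex = 3, p_7 = 5. Add edge {3,5}. Now deg[3]=0, deg[5]=1.
Step 8: smallest deg-1 vertex = 5, p_8 = 8. Add edge {5,8}. Now deg[5]=0, deg[8]=1.
Final: two remaining deg-1 vertices are 8, 10. Add edge {8,10}.

Answer: 1 3
4 6
4 9
2 7
2 10
3 9
3 5
5 8
8 10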